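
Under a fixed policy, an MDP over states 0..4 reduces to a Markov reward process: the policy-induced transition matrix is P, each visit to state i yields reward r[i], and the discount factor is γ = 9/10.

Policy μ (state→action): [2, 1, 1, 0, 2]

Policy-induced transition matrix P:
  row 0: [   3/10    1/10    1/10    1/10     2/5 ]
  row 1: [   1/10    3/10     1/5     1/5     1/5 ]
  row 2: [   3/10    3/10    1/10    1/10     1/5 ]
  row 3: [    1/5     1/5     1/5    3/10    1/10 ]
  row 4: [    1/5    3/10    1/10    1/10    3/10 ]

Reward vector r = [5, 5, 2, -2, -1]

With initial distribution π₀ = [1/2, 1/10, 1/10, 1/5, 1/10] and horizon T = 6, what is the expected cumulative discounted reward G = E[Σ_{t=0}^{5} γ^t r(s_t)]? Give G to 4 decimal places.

G = 9.8577

t=0: π = [0.5000, 0.1000, 0.1000, 0.2000, 0.1000], E[r] = 2.7000, γ^t·E[r] = 2.700000, running G = 2.700000
t=1: π = [0.2500, 0.1800, 0.1300, 0.1500, 0.2900], E[r] = 1.8200, γ^t·E[r] = 1.638000, running G = 4.338000
t=2: π = [0.2200, 0.2350, 0.1330, 0.1480, 0.2640], E[r] = 1.9810, γ^t·E[r] = 1.604610, running G = 5.942610
t=3: π = [0.2118, 0.2412, 0.1383, 0.1531, 0.2556], E[r] = 1.9798, γ^t·E[r] = 1.443274, running G = 7.385884
t=4: π = [0.2109, 0.2423, 0.1394, 0.1547, 0.2526], E[r] = 1.9829, γ^t·E[r] = 1.300961, running G = 8.686845
t=5: π = [0.2108, 0.2423, 0.1397, 0.1552, 0.2520], E[r] = 1.9828, γ^t·E[r] = 1.170837, running G = 9.857682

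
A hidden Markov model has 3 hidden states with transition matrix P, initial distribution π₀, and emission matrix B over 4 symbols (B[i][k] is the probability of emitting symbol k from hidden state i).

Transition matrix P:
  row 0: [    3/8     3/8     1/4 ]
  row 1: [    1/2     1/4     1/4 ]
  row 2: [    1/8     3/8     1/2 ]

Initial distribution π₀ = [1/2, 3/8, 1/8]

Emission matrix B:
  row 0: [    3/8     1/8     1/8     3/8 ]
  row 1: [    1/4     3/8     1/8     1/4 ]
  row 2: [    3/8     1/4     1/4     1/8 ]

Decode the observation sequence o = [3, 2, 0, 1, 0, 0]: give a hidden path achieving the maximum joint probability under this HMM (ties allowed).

path = [0, 2, 2, 2, 2, 2]

t=0: δ = [1.875e-01, 9.375e-02, 1.562e-02]  (obs o_0=3)
t=1: δ = [8.789e-03, 8.789e-03, 1.172e-02]  ψ = [0, 0, 0]  (obs o_1=2)
t=2: δ = [1.648e-03, 1.099e-03, 2.197e-03]  ψ = [1, 2, 2]  (obs o_2=0)
t=3: δ = [7.725e-05, 3.090e-04, 2.747e-04]  ψ = [0, 2, 2]  (obs o_3=1)
t=4: δ = [5.794e-05, 2.575e-05, 5.150e-05]  ψ = [1, 2, 2]  (obs o_4=0)
t=5: δ = [8.147e-06, 5.431e-06, 9.656e-06]  ψ = [0, 0, 2]  (obs o_5=0)
backtrack: best end state = 2; path = [0, 2, 2, 2, 2, 2]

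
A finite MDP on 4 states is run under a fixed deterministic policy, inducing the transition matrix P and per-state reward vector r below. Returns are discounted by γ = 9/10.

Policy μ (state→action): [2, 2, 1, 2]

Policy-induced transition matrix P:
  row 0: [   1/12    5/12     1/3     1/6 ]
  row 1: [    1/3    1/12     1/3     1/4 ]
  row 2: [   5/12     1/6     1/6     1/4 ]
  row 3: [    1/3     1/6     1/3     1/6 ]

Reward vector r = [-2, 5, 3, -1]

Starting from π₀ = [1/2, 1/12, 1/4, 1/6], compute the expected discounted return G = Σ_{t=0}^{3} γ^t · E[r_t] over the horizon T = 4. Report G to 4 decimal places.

t=0: π = [0.5000, 0.0833, 0.2500, 0.1667], E[r] = 0.0000, γ^t·E[r] = 0.000000, running G = 0.000000
t=1: π = [0.2292, 0.2847, 0.2917, 0.1944], E[r] = 1.6458, γ^t·E[r] = 1.481250, running G = 1.481250
t=2: π = [0.3003, 0.2002, 0.2847, 0.2147], E[r] = 1.0399, γ^t·E[r] = 0.842344, running G = 2.323594
t=3: π = [0.2820, 0.2251, 0.2859, 0.2071], E[r] = 1.2120, γ^t·E[r] = 0.883512, running G = 3.207105

G = 3.2071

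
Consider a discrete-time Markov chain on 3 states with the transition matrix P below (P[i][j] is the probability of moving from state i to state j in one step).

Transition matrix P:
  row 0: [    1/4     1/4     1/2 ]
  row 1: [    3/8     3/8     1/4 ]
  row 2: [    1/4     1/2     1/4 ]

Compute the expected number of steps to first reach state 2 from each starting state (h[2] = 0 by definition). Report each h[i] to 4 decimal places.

h = [2.3333, 3.0000, 0.0000]

First-step conditioning: h[2] = 0; for i ≠ 2, h[i] = 1 + Σ_k P[i][k]·h[k].
  h[0] = 1 + 1/4·h[0] + 1/4·h[1]
  h[1] = 1 + 3/8·h[0] + 3/8·h[1]
Solving the 2×2 linear system over states ≠ 2 gives exactly h = [7/3, 3, 0] (h[2] = 0 is the target).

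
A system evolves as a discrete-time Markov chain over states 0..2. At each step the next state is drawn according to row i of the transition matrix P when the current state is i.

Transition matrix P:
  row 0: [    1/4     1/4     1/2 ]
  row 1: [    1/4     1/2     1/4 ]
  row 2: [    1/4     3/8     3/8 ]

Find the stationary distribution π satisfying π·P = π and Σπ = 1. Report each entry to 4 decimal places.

Balance equations π_j = Σ_i π_i·P[i][j]:
  π_0 = 1/4·π_0 + 1/4·π_1 + 1/4·π_2
  π_1 = 1/4·π_0 + 1/2·π_1 + 3/8·π_2
  normalize: π_0 + π_1 + π_2 = 1
Solving the linear system gives exactly π = [1/4, 11/28, 5/14].

π = [0.2500, 0.3929, 0.3571]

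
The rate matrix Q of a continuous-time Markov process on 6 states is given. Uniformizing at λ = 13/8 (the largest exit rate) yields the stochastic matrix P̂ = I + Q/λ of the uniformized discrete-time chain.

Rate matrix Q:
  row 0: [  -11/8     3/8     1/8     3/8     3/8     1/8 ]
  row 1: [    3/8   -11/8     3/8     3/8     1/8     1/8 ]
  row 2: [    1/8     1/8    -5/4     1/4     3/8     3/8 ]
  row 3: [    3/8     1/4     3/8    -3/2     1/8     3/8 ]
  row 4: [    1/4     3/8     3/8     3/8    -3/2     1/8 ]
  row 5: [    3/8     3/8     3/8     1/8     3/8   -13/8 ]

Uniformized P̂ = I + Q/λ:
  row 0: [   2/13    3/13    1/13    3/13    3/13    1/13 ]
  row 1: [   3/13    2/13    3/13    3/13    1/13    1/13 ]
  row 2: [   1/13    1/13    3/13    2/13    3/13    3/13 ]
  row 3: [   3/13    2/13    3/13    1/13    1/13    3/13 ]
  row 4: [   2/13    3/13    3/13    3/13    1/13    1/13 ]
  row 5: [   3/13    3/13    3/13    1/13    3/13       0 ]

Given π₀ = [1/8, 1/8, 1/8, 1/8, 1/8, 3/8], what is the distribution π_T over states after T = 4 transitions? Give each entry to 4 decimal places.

π = [0.1740, 0.1730, 0.2038, 0.1698, 0.1547, 0.1246]

t=0: π = [0.1250, 0.1250, 0.1250, 0.1250, 0.1250, 0.3750]
t=1: π = [0.1923, 0.1923, 0.2115, 0.1442, 0.1731, 0.0865]
t=2: π = [0.1701, 0.1723, 0.2012, 0.1790, 0.1524, 0.1250]
t=3: π = [0.1750, 0.1728, 0.2046, 0.1685, 0.1533, 0.1258]
t=4: π = [0.1740, 0.1730, 0.2038, 0.1698, 0.1547, 0.1246]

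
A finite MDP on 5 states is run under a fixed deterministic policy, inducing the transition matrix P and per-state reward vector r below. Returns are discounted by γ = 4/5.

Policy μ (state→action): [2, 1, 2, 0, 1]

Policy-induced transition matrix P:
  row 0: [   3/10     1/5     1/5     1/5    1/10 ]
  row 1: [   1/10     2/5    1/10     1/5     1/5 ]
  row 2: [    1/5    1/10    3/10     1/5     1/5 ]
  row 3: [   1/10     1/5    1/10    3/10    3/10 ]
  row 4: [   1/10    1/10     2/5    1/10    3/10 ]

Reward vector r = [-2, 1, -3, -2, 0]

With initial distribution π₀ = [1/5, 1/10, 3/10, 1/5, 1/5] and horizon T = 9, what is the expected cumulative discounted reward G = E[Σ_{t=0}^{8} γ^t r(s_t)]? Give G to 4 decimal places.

t=0: π = [0.2000, 0.1000, 0.3000, 0.2000, 0.2000], E[r] = -1.6000, γ^t·E[r] = -1.600000, running G = -1.600000
t=1: π = [0.1700, 0.1700, 0.2400, 0.2000, 0.2200], E[r] = -1.2900, γ^t·E[r] = -1.032000, running G = -2.632000
t=2: π = [0.1580, 0.1880, 0.2310, 0.1980, 0.2250], E[r] = -1.2170, γ^t·E[r] = -0.778880, running G = -3.410880
t=3: π = [0.1547, 0.1920, 0.2295, 0.1973, 0.2265], E[r] = -1.2005, γ^t·E[r] = -0.614656, running G = -4.025536
t=4: π = [0.1539, 0.1928, 0.2293, 0.1971, 0.2269], E[r] = -1.1971, γ^t·E[r] = -0.490332, running G = -4.515868
t=5: π = [0.1537, 0.1929, 0.2293, 0.1970, 0.2270], E[r] = -1.1965, γ^t·E[r] = -0.392067, running G = -4.907936
t=6: π = [0.1537, 0.1930, 0.2293, 0.1970, 0.2270], E[r] = -1.1964, γ^t·E[r] = -0.313633, running G = -5.221568
t=7: π = [0.1537, 0.1930, 0.2293, 0.1970, 0.2270], E[r] = -1.1964, γ^t·E[r] = -0.250906, running G = -5.472474
t=8: π = [0.1537, 0.1930, 0.2293, 0.1970, 0.2270], E[r] = -1.1964, γ^t·E[r] = -0.200725, running G = -5.673200

G = -5.6732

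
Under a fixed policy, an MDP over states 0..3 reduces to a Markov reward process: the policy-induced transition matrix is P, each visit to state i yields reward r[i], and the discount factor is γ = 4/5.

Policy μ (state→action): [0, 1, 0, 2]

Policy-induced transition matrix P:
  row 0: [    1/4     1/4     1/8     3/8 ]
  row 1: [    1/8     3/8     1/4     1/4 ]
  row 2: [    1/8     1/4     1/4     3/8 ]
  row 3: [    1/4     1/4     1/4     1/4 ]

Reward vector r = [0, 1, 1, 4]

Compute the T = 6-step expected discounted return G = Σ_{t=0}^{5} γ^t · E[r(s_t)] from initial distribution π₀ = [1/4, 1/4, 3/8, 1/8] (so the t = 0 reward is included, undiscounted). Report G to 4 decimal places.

t=0: π = [0.2500, 0.2500, 0.3750, 0.1250], E[r] = 1.1250, γ^t·E[r] = 1.125000, running G = 1.125000
t=1: π = [0.1719, 0.2813, 0.2188, 0.3281], E[r] = 1.8125, γ^t·E[r] = 1.450000, running G = 2.575000
t=2: π = [0.1875, 0.2852, 0.2285, 0.2988], E[r] = 1.7090, γ^t·E[r] = 1.093750, running G = 3.668750
t=3: π = [0.1858, 0.2856, 0.2266, 0.3020], E[r] = 1.7202, γ^t·E[r] = 0.880750, running G = 4.549500
t=4: π = [0.1860, 0.2857, 0.2268, 0.3015], E[r] = 1.7187, γ^t·E[r] = 0.703963, running G = 5.253463
t=5: π = [0.1859, 0.2857, 0.2268, 0.3016], E[r] = 1.7188, γ^t·E[r] = 0.563230, running G = 5.816693

G = 5.8167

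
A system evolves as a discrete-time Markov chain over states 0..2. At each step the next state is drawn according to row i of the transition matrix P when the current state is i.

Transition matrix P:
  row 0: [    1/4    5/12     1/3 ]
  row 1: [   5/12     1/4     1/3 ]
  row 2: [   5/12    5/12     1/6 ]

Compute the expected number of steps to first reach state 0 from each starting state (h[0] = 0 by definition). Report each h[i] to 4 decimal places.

h = [0.0000, 2.4000, 2.4000]

First-step conditioning: h[0] = 0; for i ≠ 0, h[i] = 1 + Σ_k P[i][k]·h[k].
  h[1] = 1 + 1/4·h[1] + 1/3·h[2]
  h[2] = 1 + 5/12·h[1] + 1/6·h[2]
Solving the 2×2 linear system over states ≠ 0 gives exactly h = [0, 12/5, 12/5] (h[0] = 0 is the target).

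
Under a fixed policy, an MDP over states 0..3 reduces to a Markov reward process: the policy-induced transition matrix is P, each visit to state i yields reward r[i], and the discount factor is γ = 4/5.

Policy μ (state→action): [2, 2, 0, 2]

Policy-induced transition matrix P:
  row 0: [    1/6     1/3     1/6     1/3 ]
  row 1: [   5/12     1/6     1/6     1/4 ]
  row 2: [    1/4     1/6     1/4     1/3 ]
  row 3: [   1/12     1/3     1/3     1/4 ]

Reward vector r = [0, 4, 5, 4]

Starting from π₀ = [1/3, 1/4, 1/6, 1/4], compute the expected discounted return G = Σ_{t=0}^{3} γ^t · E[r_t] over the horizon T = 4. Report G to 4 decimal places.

G = 9.3353

t=0: π = [0.3333, 0.2500, 0.1667, 0.2500], E[r] = 2.8333, γ^t·E[r] = 2.833333, running G = 2.833333
t=1: π = [0.2222, 0.2639, 0.2222, 0.2917], E[r] = 3.3333, γ^t·E[r] = 2.666667, running G = 5.500000
t=2: π = [0.2269, 0.2523, 0.2338, 0.2870], E[r] = 3.3264, γ^t·E[r] = 2.128889, running G = 7.628889
t=3: π = [0.2253, 0.2523, 0.2340, 0.2884], E[r] = 3.3328, γ^t·E[r] = 1.706370, running G = 9.335259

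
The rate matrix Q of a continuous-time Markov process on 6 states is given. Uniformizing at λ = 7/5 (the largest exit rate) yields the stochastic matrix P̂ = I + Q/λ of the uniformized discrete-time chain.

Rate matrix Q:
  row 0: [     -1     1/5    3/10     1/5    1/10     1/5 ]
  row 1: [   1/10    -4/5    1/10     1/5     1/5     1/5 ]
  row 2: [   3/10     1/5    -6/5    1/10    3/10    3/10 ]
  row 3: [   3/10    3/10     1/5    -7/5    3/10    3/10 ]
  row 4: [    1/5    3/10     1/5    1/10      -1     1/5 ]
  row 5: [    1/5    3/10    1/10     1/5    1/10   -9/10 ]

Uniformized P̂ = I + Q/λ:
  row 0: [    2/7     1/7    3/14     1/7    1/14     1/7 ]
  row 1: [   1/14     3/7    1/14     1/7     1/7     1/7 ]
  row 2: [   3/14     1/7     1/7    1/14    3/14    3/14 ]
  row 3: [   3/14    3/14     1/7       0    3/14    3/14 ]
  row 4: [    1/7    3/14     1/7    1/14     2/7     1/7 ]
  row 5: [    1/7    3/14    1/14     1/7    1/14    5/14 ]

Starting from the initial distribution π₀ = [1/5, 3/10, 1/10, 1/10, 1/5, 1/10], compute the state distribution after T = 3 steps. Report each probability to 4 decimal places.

π = [0.1651, 0.2469, 0.1227, 0.1075, 0.1560, 0.2017]

t=0: π = [0.2000, 0.3000, 0.1000, 0.1000, 0.2000, 0.1000]
t=1: π = [0.1643, 0.2571, 0.1286, 0.1071, 0.1643, 0.1786]
t=2: π = [0.1648, 0.2485, 0.1235, 0.1066, 0.1587, 0.1980]
t=3: π = [0.1651, 0.2469, 0.1227, 0.1075, 0.1560, 0.2017]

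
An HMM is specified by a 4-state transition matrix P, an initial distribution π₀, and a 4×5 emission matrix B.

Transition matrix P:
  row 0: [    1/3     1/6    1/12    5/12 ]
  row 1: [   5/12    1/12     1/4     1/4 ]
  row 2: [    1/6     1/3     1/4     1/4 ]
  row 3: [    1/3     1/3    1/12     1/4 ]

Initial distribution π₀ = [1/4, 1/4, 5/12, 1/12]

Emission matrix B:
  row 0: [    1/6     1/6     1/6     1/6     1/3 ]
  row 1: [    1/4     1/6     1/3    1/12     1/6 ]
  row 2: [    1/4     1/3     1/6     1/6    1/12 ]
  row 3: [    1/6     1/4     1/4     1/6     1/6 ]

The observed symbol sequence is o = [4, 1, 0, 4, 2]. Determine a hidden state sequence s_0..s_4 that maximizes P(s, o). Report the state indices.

path = [0, 3, 1, 0, 3]

t=0: δ = [8.333e-02, 4.167e-02, 3.472e-02, 1.389e-02]  (obs o_0=4)
t=1: δ = [4.630e-03, 2.315e-03, 3.472e-03, 8.681e-03]  ψ = [0, 0, 1, 0]  (obs o_1=1)
t=2: δ = [4.823e-04, 7.234e-04, 2.170e-04, 3.617e-04]  ψ = [3, 3, 2, 3]  (obs o_2=0)
t=3: δ = [1.005e-04, 2.009e-05, 1.507e-05, 3.349e-05]  ψ = [1, 3, 1, 0]  (obs o_3=4)
t=4: δ = [5.582e-06, 5.582e-06, 1.395e-06, 1.047e-05]  ψ = [0, 0, 0, 0]  (obs o_4=2)
backtrack: best end state = 3; path = [0, 3, 1, 0, 3]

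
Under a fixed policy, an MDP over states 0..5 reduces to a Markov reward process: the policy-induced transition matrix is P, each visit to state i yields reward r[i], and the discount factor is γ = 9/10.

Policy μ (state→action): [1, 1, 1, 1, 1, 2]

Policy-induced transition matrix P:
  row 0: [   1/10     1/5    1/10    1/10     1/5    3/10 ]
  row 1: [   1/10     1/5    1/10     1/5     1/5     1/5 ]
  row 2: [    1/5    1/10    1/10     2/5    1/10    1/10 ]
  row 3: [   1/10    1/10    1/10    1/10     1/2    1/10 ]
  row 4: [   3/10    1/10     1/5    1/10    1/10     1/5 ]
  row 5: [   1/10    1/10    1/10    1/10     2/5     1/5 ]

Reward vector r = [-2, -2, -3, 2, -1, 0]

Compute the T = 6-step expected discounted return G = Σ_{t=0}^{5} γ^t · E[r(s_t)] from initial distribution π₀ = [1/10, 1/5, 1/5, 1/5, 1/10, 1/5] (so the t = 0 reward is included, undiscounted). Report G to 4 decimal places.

G = -4.1276

t=0: π = [0.1000, 0.2000, 0.2000, 0.2000, 0.1000, 0.2000], E[r] = -0.9000, γ^t·E[r] = -0.900000, running G = -0.900000
t=1: π = [0.1400, 0.1300, 0.1100, 0.1800, 0.2700, 0.1700], E[r] = -0.7800, γ^t·E[r] = -0.702000, running G = -1.602000
t=2: π = [0.1650, 0.1270, 0.1270, 0.1460, 0.2500, 0.1850], E[r] = -0.9230, γ^t·E[r] = -0.747630, running G = -2.349630
t=3: π = [0.1627, 0.1292, 0.1250, 0.1508, 0.2431, 0.1892], E[r] = -0.9003, γ^t·E[r] = -0.656319, running G = -3.005949
t=4: π = [0.1611, 0.1292, 0.1243, 0.1504, 0.2463, 0.1887], E[r] = -0.8990, γ^t·E[r] = -0.589821, running G = -3.595769
t=5: π = [0.1617, 0.1290, 0.1246, 0.1502, 0.2458, 0.1886], E[r] = -0.9007, γ^t·E[r] = -0.531851, running G = -4.127621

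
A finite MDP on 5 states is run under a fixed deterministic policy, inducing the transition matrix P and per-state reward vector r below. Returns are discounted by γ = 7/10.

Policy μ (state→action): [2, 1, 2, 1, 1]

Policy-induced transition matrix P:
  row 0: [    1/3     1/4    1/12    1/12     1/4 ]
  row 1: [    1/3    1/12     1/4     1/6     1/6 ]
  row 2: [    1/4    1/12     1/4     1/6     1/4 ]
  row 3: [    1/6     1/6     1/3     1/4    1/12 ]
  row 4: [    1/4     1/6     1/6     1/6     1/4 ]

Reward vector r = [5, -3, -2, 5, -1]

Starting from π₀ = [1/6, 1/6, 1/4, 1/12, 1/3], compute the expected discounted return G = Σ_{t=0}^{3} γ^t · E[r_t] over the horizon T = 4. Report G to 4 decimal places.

G = 1.5597

t=0: π = [0.1667, 0.1667, 0.2500, 0.0833, 0.3333], E[r] = -0.0833, γ^t·E[r] = -0.083333, running G = -0.083333
t=1: π = [0.2708, 0.1458, 0.2014, 0.1597, 0.2222], E[r] = 1.0903, γ^t·E[r] = 0.763194, running G = 0.679861
t=2: π = [0.2714, 0.1603, 0.1997, 0.1574, 0.2112], E[r] = 1.0527, γ^t·E[r] = 0.515804, running G = 1.195666
t=3: π = [0.2729, 0.1593, 0.2003, 0.1572, 0.2104], E[r] = 1.0613, γ^t·E[r] = 0.364024, running G = 1.559689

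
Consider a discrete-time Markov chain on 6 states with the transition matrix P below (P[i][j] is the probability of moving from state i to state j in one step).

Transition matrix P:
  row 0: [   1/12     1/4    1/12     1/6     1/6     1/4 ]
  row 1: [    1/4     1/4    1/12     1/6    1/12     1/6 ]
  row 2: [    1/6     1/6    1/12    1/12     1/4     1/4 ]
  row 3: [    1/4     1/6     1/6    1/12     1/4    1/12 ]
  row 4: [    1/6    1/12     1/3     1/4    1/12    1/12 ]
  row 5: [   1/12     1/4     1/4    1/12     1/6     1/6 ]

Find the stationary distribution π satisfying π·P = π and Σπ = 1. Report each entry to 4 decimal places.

Balance equations π_j = Σ_i π_i·P[i][j]:
  π_0 = 1/12·π_0 + 1/4·π_1 + 1/6·π_2 + 1/4·π_3 + 1/6·π_4 + 1/12·π_5
  π_1 = 1/4·π_0 + 1/4·π_1 + 1/6·π_2 + 1/6·π_3 + 1/12·π_4 + 1/4·π_5
  π_2 = 1/12·π_0 + 1/12·π_1 + 1/12·π_2 + 1/6·π_3 + 1/3·π_4 + 1/4·π_5
  π_3 = 1/6·π_0 + 1/6·π_1 + 1/12·π_2 + 1/12·π_3 + 1/4·π_4 + 1/12·π_5
  π_4 = 1/6·π_0 + 1/12·π_1 + 1/4·π_2 + 1/4·π_3 + 1/12·π_4 + 1/6·π_5
  normalize: π_0 + π_1 + π_2 + π_3 + π_4 + π_5 = 1
Solving the linear system gives exactly π = [4581/27452, 5425/27452, 4495/27452, 3863/27452, 4449/27452, 4639/27452].

π = [0.1669, 0.1976, 0.1637, 0.1407, 0.1621, 0.1690]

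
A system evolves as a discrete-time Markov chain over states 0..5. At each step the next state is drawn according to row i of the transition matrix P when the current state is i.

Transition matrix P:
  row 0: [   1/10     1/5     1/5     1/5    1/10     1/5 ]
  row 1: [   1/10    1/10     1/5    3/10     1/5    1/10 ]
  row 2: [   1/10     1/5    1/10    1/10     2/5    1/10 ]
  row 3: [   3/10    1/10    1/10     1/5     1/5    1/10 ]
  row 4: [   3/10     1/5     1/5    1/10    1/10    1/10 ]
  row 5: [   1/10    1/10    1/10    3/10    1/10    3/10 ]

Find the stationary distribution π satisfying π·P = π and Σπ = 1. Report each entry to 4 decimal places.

Balance equations π_j = Σ_i π_i·P[i][j]:
  π_0 = 1/10·π_0 + 1/10·π_1 + 1/10·π_2 + 3/10·π_3 + 3/10·π_4 + 1/10·π_5
  π_1 = 1/5·π_0 + 1/10·π_1 + 1/5·π_2 + 1/10·π_3 + 1/5·π_4 + 1/10·π_5
  π_2 = 1/5·π_0 + 1/5·π_1 + 1/10·π_2 + 1/10·π_3 + 1/5·π_4 + 1/10·π_5
  π_3 = 1/5·π_0 + 3/10·π_1 + 1/10·π_2 + 1/5·π_3 + 1/10·π_4 + 3/10·π_5
  π_4 = 1/10·π_0 + 1/5·π_1 + 2/5·π_2 + 1/5·π_3 + 1/10·π_4 + 1/10·π_5
  normalize: π_0 + π_1 + π_2 + π_3 + π_4 + π_5 = 1
Solving the linear system gives exactly π = [287/1637, 493/3274, 493/3274, 322/1637, 589/3274, 481/3274].

π = [0.1753, 0.1506, 0.1506, 0.1967, 0.1799, 0.1469]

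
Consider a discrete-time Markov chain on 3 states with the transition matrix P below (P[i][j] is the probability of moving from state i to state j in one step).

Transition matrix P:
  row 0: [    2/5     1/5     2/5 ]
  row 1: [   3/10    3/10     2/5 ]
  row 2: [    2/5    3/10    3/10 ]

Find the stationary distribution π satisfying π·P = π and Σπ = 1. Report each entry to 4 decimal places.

π = [0.3737, 0.2626, 0.3636]

Balance equations π_j = Σ_i π_i·P[i][j]:
  π_0 = 2/5·π_0 + 3/10·π_1 + 2/5·π_2
  π_1 = 1/5·π_0 + 3/10·π_1 + 3/10·π_2
  normalize: π_0 + π_1 + π_2 = 1
Solving the linear system gives exactly π = [37/99, 26/99, 4/11].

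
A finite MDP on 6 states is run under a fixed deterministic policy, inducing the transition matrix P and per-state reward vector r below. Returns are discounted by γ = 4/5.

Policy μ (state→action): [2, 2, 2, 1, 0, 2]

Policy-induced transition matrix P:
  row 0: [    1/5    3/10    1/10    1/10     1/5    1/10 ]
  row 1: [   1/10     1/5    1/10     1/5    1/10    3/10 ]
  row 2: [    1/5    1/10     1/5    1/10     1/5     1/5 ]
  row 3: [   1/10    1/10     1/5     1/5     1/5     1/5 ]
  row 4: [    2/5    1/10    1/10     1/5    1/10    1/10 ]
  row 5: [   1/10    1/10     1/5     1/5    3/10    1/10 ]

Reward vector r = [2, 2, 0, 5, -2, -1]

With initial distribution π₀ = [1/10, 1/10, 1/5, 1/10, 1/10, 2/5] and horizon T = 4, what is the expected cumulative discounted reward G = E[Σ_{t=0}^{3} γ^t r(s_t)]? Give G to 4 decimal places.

t=0: π = [0.1000, 0.1000, 0.2000, 0.1000, 0.1000, 0.4000], E[r] = 0.3000, γ^t·E[r] = 0.300000, running G = 0.300000
t=1: π = [0.1600, 0.1300, 0.1700, 0.1700, 0.2200, 0.1500], E[r] = 0.8400, γ^t·E[r] = 0.672000, running G = 0.972000
t=2: π = [0.1990, 0.1450, 0.1490, 0.1670, 0.1800, 0.1600], E[r] = 1.0030, γ^t·E[r] = 0.641920, running G = 1.613920
t=3: π = [0.1888, 0.1543, 0.1476, 0.1652, 0.1835, 0.1606], E[r] = 0.9846, γ^t·E[r] = 0.504115, running G = 2.118035

G = 2.1180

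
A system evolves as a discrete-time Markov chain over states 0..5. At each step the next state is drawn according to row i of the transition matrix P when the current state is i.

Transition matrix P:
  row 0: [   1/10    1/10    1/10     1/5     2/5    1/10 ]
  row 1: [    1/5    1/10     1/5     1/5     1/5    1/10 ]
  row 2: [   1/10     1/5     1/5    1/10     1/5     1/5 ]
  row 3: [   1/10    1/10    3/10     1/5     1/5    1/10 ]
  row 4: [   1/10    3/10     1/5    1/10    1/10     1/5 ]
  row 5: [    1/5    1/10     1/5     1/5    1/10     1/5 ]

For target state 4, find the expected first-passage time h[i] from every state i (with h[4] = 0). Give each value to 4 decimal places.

First-step conditioning: h[4] = 0; for i ≠ 4, h[i] = 1 + Σ_k P[i][k]·h[k].
  h[0] = 1 + 1/10·h[0] + 1/10·h[1] + 1/10·h[2] + 1/5·h[3] + 1/10·h[5]
  h[1] = 1 + 1/5·h[0] + 1/10·h[1] + 1/5·h[2] + 1/5·h[3] + 1/10·h[5]
  h[2] = 1 + 1/10·h[0] + 1/5·h[1] + 1/5·h[2] + 1/10·h[3] + 1/5·h[5]
  h[3] = 1 + 1/10·h[0] + 1/10·h[1] + 3/10·h[2] + 1/5·h[3] + 1/10·h[5]
  h[5] = 1 + 1/5·h[0] + 1/10·h[1] + 1/5·h[2] + 1/5·h[3] + 1/5·h[5]
Solving the 5×5 linear system over states ≠ 4 gives exactly h = [40450/10713, 16530/3571, 50950/10713, 16880/3571, 0, 55100/10713] (h[4] = 0 is the target).

h = [3.7758, 4.6290, 4.7559, 4.7270, 0.0000, 5.1433]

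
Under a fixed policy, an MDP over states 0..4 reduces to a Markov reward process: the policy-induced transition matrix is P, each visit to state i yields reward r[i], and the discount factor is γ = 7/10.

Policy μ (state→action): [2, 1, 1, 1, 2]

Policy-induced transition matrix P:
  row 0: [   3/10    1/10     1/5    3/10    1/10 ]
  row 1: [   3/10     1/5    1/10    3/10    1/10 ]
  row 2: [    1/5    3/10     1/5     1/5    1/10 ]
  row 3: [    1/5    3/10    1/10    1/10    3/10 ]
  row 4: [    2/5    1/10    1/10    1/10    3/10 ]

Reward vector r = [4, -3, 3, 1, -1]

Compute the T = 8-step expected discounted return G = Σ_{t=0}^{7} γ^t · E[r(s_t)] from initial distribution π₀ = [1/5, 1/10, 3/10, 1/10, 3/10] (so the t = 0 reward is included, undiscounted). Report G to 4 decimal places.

t=0: π = [0.2000, 0.1000, 0.3000, 0.1000, 0.3000], E[r] = 1.2000, γ^t·E[r] = 1.200000, running G = 1.200000
t=1: π = [0.2900, 0.1900, 0.1500, 0.1900, 0.1800], E[r] = 1.0500, γ^t·E[r] = 0.735000, running G = 1.935000
t=2: π = [0.2840, 0.1870, 0.1440, 0.2110, 0.1740], E[r] = 1.0440, γ^t·E[r] = 0.511560, running G = 2.446560
t=3: π = [0.2819, 0.1897, 0.1428, 0.2086, 0.1770], E[r] = 1.0185, γ^t·E[r] = 0.349346, running G = 2.795906
t=4: π = [0.2826, 0.1893, 0.1425, 0.2086, 0.1771], E[r] = 1.0214, γ^t·E[r] = 0.245233, running G = 3.041139
t=5: π = [0.2826, 0.1891, 0.1425, 0.2086, 0.1771], E[r] = 1.0220, γ^t·E[r] = 0.171764, running G = 3.212903
t=6: π = [0.2826, 0.1891, 0.1425, 0.2086, 0.1772], E[r] = 1.0220, γ^t·E[r] = 0.120235, running G = 3.333138
t=7: π = [0.2826, 0.1891, 0.1425, 0.2086, 0.1771], E[r] = 1.0220, γ^t·E[r] = 0.084165, running G = 3.417303

G = 3.4173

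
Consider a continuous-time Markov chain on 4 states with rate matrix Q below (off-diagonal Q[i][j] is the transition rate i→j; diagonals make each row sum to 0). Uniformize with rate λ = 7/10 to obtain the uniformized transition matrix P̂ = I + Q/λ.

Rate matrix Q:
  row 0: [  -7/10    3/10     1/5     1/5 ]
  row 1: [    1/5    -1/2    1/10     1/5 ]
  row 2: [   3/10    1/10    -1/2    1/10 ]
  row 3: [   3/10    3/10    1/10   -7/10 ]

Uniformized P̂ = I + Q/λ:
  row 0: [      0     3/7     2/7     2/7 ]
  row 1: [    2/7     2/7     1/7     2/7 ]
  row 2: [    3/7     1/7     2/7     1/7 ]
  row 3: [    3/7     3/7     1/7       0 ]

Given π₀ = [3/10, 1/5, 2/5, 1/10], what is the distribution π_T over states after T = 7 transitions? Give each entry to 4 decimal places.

t=0: π = [0.3000, 0.2000, 0.4000, 0.1000]
t=1: π = [0.2714, 0.2857, 0.2429, 0.2000]
t=2: π = [0.2714, 0.3184, 0.2163, 0.1939]
t=3: π = [0.2668, 0.3213, 0.2125, 0.1994]
t=4: π = [0.2683, 0.3219, 0.2113, 0.1984]
t=5: π = [0.2676, 0.3222, 0.2114, 0.1988]
t=6: π = [0.2679, 0.3221, 0.2113, 0.1987]
t=7: π = [0.2677, 0.3222, 0.2113, 0.1988]

π = [0.2677, 0.3222, 0.2113, 0.1988]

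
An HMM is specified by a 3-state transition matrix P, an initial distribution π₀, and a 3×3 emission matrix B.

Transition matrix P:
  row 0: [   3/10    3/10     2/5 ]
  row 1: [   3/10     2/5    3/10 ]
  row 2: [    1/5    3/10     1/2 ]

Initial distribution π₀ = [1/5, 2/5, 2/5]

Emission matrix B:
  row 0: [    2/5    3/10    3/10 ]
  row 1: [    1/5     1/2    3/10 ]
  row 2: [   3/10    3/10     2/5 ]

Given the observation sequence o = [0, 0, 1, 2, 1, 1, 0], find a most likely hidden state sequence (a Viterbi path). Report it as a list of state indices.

t=0: δ = [8.000e-02, 8.000e-02, 1.200e-01]  (obs o_0=0)
t=1: δ = [9.600e-03, 7.200e-03, 1.800e-02]  ψ = [0, 2, 2]  (obs o_1=0)
t=2: δ = [1.080e-03, 2.700e-03, 2.700e-03]  ψ = [2, 2, 2]  (obs o_2=1)
t=3: δ = [2.430e-04, 3.240e-04, 5.400e-04]  ψ = [1, 1, 2]  (obs o_3=2)
t=4: δ = [3.240e-05, 8.100e-05, 8.100e-05]  ψ = [2, 2, 2]  (obs o_4=1)
t=5: δ = [7.290e-06, 1.620e-05, 1.215e-05]  ψ = [1, 1, 2]  (obs o_5=1)
t=6: δ = [1.944e-06, 1.296e-06, 1.822e-06]  ψ = [1, 1, 2]  (obs o_6=0)
backtrack: best end state = 0; path = [2, 2, 2, 2, 1, 1, 0]

path = [2, 2, 2, 2, 1, 1, 0]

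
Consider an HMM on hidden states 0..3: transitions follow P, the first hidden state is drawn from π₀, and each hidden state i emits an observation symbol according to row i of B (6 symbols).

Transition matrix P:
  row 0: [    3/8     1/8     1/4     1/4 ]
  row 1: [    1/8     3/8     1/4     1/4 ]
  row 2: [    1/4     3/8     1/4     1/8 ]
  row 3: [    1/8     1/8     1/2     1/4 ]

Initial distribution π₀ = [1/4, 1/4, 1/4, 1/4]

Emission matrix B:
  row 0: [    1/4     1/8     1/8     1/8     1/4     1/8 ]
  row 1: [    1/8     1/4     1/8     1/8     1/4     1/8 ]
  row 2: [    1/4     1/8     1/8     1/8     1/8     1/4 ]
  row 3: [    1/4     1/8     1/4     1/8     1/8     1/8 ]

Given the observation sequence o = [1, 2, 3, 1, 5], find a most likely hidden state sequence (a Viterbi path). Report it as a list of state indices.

path = [1, 3, 2, 1, 2]

t=0: δ = [3.125e-02, 6.250e-02, 3.125e-02, 3.125e-02]  (obs o_0=1)
t=1: δ = [1.465e-03, 2.930e-03, 1.953e-03, 3.906e-03]  ψ = [0, 1, 1, 1]  (obs o_1=2)
t=2: δ = [6.866e-05, 1.373e-04, 2.441e-04, 1.221e-04]  ψ = [0, 1, 3, 3]  (obs o_2=3)
t=3: δ = [7.629e-06, 2.289e-05, 7.629e-06, 4.292e-06]  ψ = [2, 2, 2, 1]  (obs o_3=1)
t=4: δ = [3.576e-07, 1.073e-06, 1.431e-06, 7.153e-07]  ψ = [0, 1, 1, 1]  (obs o_4=5)
backtrack: best end state = 2; path = [1, 3, 2, 1, 2]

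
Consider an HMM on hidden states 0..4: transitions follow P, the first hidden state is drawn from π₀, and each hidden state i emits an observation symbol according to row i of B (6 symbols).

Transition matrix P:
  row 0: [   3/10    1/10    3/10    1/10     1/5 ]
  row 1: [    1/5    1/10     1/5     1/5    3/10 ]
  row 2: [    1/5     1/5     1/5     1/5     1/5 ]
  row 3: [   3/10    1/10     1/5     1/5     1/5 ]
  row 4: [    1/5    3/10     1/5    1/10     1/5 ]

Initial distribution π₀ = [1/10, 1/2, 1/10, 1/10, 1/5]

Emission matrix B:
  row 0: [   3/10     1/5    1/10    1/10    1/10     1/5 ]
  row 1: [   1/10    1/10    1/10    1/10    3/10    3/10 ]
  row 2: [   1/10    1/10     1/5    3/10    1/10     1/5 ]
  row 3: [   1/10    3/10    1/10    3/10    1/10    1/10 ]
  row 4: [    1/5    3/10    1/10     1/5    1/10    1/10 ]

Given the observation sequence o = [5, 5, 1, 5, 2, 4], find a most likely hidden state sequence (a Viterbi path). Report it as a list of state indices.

t=0: δ = [2.000e-02, 1.500e-01, 2.000e-02, 1.000e-02, 2.000e-02]  (obs o_0=5)
t=1: δ = [6.000e-03, 4.500e-03, 6.000e-03, 3.000e-03, 4.500e-03]  ψ = [1, 1, 1, 1, 1]  (obs o_1=5)
t=2: δ = [3.600e-04, 1.350e-04, 1.800e-04, 3.600e-04, 4.050e-04]  ψ = [0, 4, 0, 2, 1]  (obs o_2=1)
t=3: δ = [2.160e-05, 3.645e-05, 2.160e-05, 7.200e-06, 8.100e-06]  ψ = [0, 4, 0, 3, 4]  (obs o_3=5)
t=4: δ = [7.290e-07, 4.320e-07, 1.458e-06, 7.290e-07, 1.093e-06]  ψ = [1, 2, 1, 1, 1]  (obs o_4=2)
t=5: δ = [2.916e-08, 9.841e-08, 2.916e-08, 2.916e-08, 2.916e-08]  ψ = [2, 4, 2, 2, 2]  (obs o_5=4)
backtrack: best end state = 1; path = [1, 1, 4, 1, 4, 1]

path = [1, 1, 4, 1, 4, 1]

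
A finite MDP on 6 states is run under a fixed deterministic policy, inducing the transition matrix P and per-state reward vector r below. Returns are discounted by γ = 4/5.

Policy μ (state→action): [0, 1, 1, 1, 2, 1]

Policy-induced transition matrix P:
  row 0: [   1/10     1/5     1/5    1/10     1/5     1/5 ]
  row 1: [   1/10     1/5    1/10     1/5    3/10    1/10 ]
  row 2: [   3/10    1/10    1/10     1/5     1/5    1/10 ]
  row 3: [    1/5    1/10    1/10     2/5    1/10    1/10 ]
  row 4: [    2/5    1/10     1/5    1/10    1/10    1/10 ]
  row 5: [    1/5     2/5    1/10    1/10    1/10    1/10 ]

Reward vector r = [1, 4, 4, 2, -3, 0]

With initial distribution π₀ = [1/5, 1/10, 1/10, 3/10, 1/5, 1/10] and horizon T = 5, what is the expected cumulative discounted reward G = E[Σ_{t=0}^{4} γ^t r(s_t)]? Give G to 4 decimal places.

G = 4.1875

t=0: π = [0.2000, 0.1000, 0.1000, 0.3000, 0.2000, 0.1000], E[r] = 1.0000, γ^t·E[r] = 1.000000, running G = 1.000000
t=1: π = [0.2200, 0.1600, 0.1400, 0.2100, 0.1500, 0.1200], E[r] = 1.3900, γ^t·E[r] = 1.112000, running G = 2.112000
t=2: π = [0.2060, 0.1740, 0.1370, 0.1930, 0.1680, 0.1220], E[r] = 1.3320, γ^t·E[r] = 0.852480, running G = 2.964480
t=3: π = [0.2093, 0.1746, 0.1374, 0.1890, 0.1691, 0.1206], E[r] = 1.3280, γ^t·E[r] = 0.679936, running G = 3.644416
t=4: π = [0.2092, 0.1746, 0.1378, 0.1879, 0.1696, 0.1209], E[r] = 1.3258, γ^t·E[r] = 0.543064, running G = 4.187480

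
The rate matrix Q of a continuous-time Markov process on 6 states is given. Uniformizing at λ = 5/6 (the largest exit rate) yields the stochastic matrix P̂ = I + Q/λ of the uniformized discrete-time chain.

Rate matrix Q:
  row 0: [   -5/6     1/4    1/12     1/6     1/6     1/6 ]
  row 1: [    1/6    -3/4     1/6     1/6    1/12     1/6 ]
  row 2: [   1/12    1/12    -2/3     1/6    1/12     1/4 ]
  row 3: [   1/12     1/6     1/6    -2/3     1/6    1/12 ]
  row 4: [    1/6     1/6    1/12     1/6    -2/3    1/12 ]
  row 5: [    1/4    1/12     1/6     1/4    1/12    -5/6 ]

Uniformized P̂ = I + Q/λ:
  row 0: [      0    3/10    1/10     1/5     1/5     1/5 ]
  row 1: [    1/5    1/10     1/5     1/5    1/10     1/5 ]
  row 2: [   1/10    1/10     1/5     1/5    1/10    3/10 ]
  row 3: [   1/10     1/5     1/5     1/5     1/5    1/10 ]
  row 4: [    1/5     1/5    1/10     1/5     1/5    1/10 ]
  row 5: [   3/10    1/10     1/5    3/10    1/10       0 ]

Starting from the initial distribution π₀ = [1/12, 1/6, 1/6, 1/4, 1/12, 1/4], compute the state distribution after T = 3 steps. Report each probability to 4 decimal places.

t=0: π = [0.0833, 0.1667, 0.1667, 0.2500, 0.0833, 0.2500]
t=1: π = [0.1667, 0.1500, 0.1833, 0.2250, 0.1417, 0.1333]
t=2: π = [0.1392, 0.1700, 0.1692, 0.2133, 0.1533, 0.1550]
t=3: π = [0.1494, 0.1645, 0.1708, 0.2155, 0.1506, 0.1493]

π = [0.1494, 0.1645, 0.1708, 0.2155, 0.1506, 0.1493]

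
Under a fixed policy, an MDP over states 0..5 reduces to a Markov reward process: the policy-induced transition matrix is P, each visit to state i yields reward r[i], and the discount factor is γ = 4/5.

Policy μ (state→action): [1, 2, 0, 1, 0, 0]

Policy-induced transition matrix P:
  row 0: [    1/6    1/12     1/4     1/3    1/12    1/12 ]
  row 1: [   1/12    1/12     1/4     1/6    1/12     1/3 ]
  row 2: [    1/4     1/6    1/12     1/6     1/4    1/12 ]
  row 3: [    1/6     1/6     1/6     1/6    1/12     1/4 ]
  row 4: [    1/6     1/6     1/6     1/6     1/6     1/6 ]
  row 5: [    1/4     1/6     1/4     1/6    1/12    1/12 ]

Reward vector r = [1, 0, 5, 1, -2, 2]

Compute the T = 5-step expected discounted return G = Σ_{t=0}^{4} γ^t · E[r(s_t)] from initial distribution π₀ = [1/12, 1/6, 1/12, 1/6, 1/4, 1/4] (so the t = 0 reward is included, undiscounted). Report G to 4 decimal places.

G = 4.0488

t=0: π = [0.0833, 0.1667, 0.0833, 0.1667, 0.2500, 0.2500], E[r] = 0.6667, γ^t·E[r] = 0.666667, running G = 0.666667
t=1: π = [0.1806, 0.1458, 0.2014, 0.1806, 0.1181, 0.1736], E[r] = 1.4792, γ^t·E[r] = 1.183333, running G = 1.850000
t=2: π = [0.1858, 0.1395, 0.1916, 0.1968, 0.1267, 0.1597], E[r] = 1.4063, γ^t·E[r] = 0.900000, running G = 2.750000
t=3: π = [0.1843, 0.1396, 0.1911, 0.1976, 0.1258, 0.1616], E[r] = 1.4090, γ^t·E[r] = 0.721407, running G = 3.471407
t=4: π = [0.1844, 0.1397, 0.1912, 0.1974, 0.1257, 0.1616], E[r] = 1.4097, γ^t·E[r] = 0.577426, running G = 4.048833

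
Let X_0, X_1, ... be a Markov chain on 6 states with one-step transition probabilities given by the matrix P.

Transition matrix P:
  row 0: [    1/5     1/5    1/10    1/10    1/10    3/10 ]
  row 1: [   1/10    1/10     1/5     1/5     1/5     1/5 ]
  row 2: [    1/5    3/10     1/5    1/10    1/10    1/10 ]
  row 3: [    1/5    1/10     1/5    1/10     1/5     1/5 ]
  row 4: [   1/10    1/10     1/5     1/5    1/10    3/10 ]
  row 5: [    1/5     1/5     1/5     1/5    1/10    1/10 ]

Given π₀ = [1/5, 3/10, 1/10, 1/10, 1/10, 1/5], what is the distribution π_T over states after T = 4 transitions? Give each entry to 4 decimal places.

t=0: π = [0.2000, 0.3000, 0.1000, 0.1000, 0.1000, 0.2000]
t=1: π = [0.1600, 0.1600, 0.1800, 0.1600, 0.1400, 0.2000]
t=2: π = [0.1700, 0.1720, 0.1840, 0.1500, 0.1320, 0.1920]
t=3: π = [0.1696, 0.1730, 0.1830, 0.1496, 0.1322, 0.1926]
t=4: π = [0.1695, 0.1728, 0.1830, 0.1498, 0.1323, 0.1926]

π = [0.1695, 0.1728, 0.1830, 0.1498, 0.1323, 0.1926]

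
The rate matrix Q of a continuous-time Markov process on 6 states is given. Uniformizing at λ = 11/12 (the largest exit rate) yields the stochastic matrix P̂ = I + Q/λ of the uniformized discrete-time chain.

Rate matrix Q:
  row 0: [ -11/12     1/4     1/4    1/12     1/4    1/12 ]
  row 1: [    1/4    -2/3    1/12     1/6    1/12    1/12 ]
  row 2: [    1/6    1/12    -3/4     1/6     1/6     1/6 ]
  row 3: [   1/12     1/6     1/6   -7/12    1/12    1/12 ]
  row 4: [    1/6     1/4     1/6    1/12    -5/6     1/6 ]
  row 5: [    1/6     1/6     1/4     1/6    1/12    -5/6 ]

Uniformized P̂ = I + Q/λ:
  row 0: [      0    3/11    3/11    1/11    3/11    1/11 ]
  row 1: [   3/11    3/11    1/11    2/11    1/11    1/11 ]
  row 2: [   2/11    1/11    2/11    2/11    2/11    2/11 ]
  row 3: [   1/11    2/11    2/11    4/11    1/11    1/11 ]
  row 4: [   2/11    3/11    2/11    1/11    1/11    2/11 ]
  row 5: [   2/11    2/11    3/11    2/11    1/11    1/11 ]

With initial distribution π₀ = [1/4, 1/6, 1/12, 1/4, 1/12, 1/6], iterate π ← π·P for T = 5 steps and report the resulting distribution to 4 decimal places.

π = [0.1554, 0.2104, 0.1878, 0.1898, 0.1363, 0.1203]

t=0: π = [0.2500, 0.1667, 0.0833, 0.2500, 0.0833, 0.1667]
t=1: π = [0.1288, 0.2197, 0.2045, 0.1970, 0.1439, 0.1061]
t=2: π = [0.1605, 0.2080, 0.1832, 0.1928, 0.1329, 0.1226]
t=3: π = [0.1540, 0.2107, 0.1886, 0.1902, 0.1367, 0.1196]
t=4: π = [0.1557, 0.2103, 0.1875, 0.1900, 0.1361, 0.1205]
t=5: π = [0.1554, 0.2104, 0.1878, 0.1898, 0.1363, 0.1203]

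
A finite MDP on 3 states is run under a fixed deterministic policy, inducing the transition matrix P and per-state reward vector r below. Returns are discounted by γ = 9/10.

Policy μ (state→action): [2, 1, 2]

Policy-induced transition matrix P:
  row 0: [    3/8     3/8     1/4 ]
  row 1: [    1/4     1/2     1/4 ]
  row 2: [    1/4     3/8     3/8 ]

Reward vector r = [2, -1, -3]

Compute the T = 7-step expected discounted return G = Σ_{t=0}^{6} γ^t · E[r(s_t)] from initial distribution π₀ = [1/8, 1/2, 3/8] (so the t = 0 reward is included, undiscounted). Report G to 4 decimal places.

t=0: π = [0.1250, 0.5000, 0.3750], E[r] = -1.3750, γ^t·E[r] = -1.375000, running G = -1.375000
t=1: π = [0.2656, 0.4375, 0.2969], E[r] = -0.7969, γ^t·E[r] = -0.717188, running G = -2.092188
t=2: π = [0.2832, 0.4297, 0.2871], E[r] = -0.7246, γ^t·E[r] = -0.586934, running G = -2.679121
t=3: π = [0.2854, 0.4287, 0.2859], E[r] = -0.7156, γ^t·E[r] = -0.521655, running G = -3.200776
t=4: π = [0.2857, 0.4286, 0.2857], E[r] = -0.7144, γ^t·E[r] = -0.468749, running G = -3.669525
t=5: π = [0.2857, 0.4286, 0.2857], E[r] = -0.7143, γ^t·E[r] = -0.421790, running G = -4.091315
t=6: π = [0.2857, 0.4286, 0.2857], E[r] = -0.7143, γ^t·E[r] = -0.379602, running G = -4.470917

G = -4.4709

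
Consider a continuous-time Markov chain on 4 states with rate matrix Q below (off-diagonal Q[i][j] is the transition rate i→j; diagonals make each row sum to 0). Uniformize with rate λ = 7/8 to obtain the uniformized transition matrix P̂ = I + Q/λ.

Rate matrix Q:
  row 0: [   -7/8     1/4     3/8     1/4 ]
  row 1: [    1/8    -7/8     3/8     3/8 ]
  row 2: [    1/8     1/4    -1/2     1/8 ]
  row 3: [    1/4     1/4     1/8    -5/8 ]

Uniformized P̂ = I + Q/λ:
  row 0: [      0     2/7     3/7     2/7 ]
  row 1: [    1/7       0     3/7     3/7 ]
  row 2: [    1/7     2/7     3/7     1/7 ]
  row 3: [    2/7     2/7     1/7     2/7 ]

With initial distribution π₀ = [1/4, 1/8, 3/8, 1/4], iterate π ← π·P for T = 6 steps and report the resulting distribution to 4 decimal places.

t=0: π = [0.2500, 0.1250, 0.3750, 0.2500]
t=1: π = [0.1429, 0.2500, 0.3571, 0.2500]
t=2: π = [0.1582, 0.2143, 0.3571, 0.2704]
t=3: π = [0.1589, 0.2245, 0.3513, 0.2653]
t=4: π = [0.1581, 0.2216, 0.3528, 0.2676]
t=5: π = [0.1585, 0.2224, 0.3521, 0.2670]
t=6: π = [0.1584, 0.2222, 0.3523, 0.2672]

π = [0.1584, 0.2222, 0.3523, 0.2672]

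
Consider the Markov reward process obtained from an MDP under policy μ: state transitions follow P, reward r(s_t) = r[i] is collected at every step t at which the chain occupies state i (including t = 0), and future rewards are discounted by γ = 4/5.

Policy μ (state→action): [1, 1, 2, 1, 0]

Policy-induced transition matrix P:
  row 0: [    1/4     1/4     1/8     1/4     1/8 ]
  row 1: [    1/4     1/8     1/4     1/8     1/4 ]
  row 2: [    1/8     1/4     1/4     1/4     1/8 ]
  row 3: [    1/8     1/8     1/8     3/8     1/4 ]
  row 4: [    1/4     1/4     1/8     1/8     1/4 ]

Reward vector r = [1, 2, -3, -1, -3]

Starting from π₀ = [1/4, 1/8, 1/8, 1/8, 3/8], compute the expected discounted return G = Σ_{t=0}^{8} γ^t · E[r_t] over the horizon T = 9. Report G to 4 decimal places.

t=0: π = [0.2500, 0.1250, 0.1250, 0.1250, 0.3750], E[r] = -1.1250, γ^t·E[r] = -1.125000, running G = -1.125000
t=1: π = [0.2188, 0.2188, 0.1563, 0.2031, 0.2031], E[r] = -0.6250, γ^t·E[r] = -0.500000, running G = -1.625000
t=2: π = [0.2051, 0.1973, 0.1719, 0.2227, 0.2031], E[r] = -0.7480, γ^t·E[r] = -0.478750, running G = -2.103750
t=3: π = [0.2007, 0.1975, 0.1711, 0.2278, 0.2029], E[r] = -0.7542, γ^t·E[r] = -0.386125, running G = -2.489875
t=4: π = [0.2001, 0.1968, 0.1711, 0.2284, 0.2035], E[r] = -0.7584, γ^t·E[r] = -0.310650, running G = -2.800525
t=5: π = [0.2001, 0.1968, 0.1710, 0.2285, 0.2036], E[r] = -0.7585, γ^t·E[r] = -0.248554, running G = -3.049079
t=6: π = [0.2001, 0.1968, 0.1710, 0.2285, 0.2036], E[r] = -0.7586, γ^t·E[r] = -0.198856, running G = -3.247935
t=7: π = [0.2001, 0.1968, 0.1710, 0.2285, 0.2036], E[r] = -0.7586, γ^t·E[r] = -0.159083, running G = -3.407018
t=8: π = [0.2001, 0.1968, 0.1710, 0.2285, 0.2036], E[r] = -0.7586, γ^t·E[r] = -0.127266, running G = -3.534284

G = -3.5343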